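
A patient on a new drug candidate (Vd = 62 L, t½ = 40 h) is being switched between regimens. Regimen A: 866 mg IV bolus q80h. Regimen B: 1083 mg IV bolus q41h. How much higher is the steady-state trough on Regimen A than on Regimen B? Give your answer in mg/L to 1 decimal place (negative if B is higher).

-12.2 mg/L

Regimen A: f = (1/2)^(80/40) ≈ 0.2500; Cmin,ss = (866/62)·f/(1−f) ≈ 4.656 mg/L.
Regimen B: f = (1/2)^(41/40) ≈ 0.4914; Cmin,ss = (1083/62)·f/(1−f) ≈ 16.877 mg/L.
Difference ≈ 4.656 − 16.877 ≈ -12.221 mg/L.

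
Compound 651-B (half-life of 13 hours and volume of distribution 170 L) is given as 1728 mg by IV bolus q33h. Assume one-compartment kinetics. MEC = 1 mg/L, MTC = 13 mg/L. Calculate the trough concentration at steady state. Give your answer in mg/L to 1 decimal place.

τ/t½ = 33/13 ≈ 2.5385, so fraction remaining f = (1/2)^(33/13) ≈ 0.1721.
At steady state, accumulation factor R = 1/(1 − e^(−kτ)) ≈ 1.2079.
Single-dose peak C₀ = D/Vd = 1728/170 ≈ 10.165 mg/L.
Cmax,ss = C₀/(1 − f) ≈ 10.165/0.8279 ≈ 12.278 mg/L.
One interval later, Cmin,ss = Cmax,ss·e^(−kτ) ≈ 12.278 × 0.1721 ≈ 2.113 mg/L.
Trough 2.1 mg/L vs MEC 1 mg/L: adequate.

2.1 mg/L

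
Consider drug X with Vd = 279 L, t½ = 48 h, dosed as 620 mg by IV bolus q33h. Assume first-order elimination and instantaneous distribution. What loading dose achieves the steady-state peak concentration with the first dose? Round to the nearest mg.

f = (1/2)^(33/48) ≈ 0.620929; accumulation ratio R = 1/(1−f) ≈ 2.63803.
Loading dose to hit Cmax,ss on first dose: D_load = D_maint·R ≈ 620 × 2.63803 ≈ 1635.58 mg.

1636 mg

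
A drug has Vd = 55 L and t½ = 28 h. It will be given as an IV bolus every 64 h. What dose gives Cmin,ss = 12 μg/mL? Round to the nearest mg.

2558 mg

τ/t½ = 64/28 ≈ 2.2857, so f = (1/2)^(64/28) ≈ 0.205084.
Cmin,ss = (D/Vd)·f/(1−f), so D = Cmin,ss·Vd·(1−f)/f.
D = 12 × 55 × (1−f)/f ≈ 12 × 55 × 3.87605 ≈ 2558.19 mg.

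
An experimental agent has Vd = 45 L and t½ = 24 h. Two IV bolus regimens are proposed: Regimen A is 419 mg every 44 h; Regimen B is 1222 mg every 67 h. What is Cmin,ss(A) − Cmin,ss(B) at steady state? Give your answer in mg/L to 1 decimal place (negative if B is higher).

-1.0 mg/L

Regimen A: f = (1/2)^(44/24) ≈ 0.2806; Cmin,ss = (419/45)·f/(1−f) ≈ 3.632 mg/L.
Regimen B: f = (1/2)^(67/24) ≈ 0.1444; Cmin,ss = (1222/45)·f/(1−f) ≈ 4.583 mg/L.
Difference ≈ 3.632 − 4.583 ≈ -0.951 mg/L.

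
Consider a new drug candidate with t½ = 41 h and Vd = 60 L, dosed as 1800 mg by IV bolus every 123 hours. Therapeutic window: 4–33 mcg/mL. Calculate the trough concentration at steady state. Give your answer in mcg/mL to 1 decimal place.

The dosing interval is 3 half-lives, so f = 2^(−3) = 0.125.
At steady state, R = 1/(1 − 0.125) = 8/7.
Single-dose peak C₀ = D/Vd = 1800/60 = 30 mcg/mL.
Steady-state peak Cmax,ss = C₀·R = 30 × 8/7 ≈ 34.286 mcg/mL.
Steady-state trough Cmin,ss = Cmax,ss·f ≈ 34.286 × 0.125 ≈ 4.286 mcg/mL.
Trough 4.3 mcg/mL vs MEC 4 mcg/mL: adequate.

4.3 mcg/mL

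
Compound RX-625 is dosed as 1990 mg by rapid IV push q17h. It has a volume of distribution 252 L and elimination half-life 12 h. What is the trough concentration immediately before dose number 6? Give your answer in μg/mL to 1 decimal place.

f = (1/2)^(τ/t½) = (1/2)^(17/12) ≈ 0.3746.
C₀ = D/Vd = 1990/252 ≈ 7.897 μg/mL.
Before the 6th dose, 5 doses have been given. Superposition: Cmin = C₀·(f + f² + … + f^5).
≈ 7.897 × (0.3746 + 0.1403 + 0.0526 + 0.0197 + 0.0074) ≈ 7.897 × 0.5946 ≈ 4.696 μg/mL.

4.7 μg/mL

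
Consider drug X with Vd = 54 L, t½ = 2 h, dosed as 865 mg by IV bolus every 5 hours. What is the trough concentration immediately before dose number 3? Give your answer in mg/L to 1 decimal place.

f = (1/2)^(τ/t½) = (1/2)^(5/2) ≈ 0.1768.
C₀ = D/Vd = 865/54 ≈ 16.019 mg/L.
Before the 3rd dose, 2 doses have been given. Superposition: Cmin = C₀·(f + f²).
≈ 16.019 × (0.1768 + 0.0313) ≈ 16.019 × 0.2081 ≈ 3.334 mg/L.

3.3 mg/L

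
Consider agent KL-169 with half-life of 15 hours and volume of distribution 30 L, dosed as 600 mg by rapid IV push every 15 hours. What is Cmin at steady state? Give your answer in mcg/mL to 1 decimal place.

20.0 mcg/mL

The dosing interval is 1 half-life, so f = 2^(−1) = 0.5.
Accumulation ratio R = 1/(1 − f) = 1/0.5 = 2/1.
Single-dose peak C₀ = D/Vd = 600/30 = 20 mcg/mL.
Steady-state peak Cmax,ss = C₀·R = 20 × 2/1 ≈ 40.000 mcg/mL.
Steady-state trough Cmin,ss = Cmax,ss·f ≈ 40.000 × 0.5 ≈ 20.000 mcg/mL.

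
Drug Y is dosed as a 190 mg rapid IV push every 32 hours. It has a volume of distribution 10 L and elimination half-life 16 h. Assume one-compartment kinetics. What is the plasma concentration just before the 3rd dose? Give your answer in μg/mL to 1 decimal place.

5.9 μg/mL

f = (1/2)^(τ/t½) = (1/2)^(32/16) ≈ 0.2500.
C₀ = D/Vd = 190/10 ≈ 19.000 μg/mL.
Before the 3rd dose, 2 doses have been given. Superposition: Cmin = C₀·(f + f²).
≈ 19.000 × (0.2500 + 0.0625) ≈ 19.000 × 0.3125 ≈ 5.938 μg/mL.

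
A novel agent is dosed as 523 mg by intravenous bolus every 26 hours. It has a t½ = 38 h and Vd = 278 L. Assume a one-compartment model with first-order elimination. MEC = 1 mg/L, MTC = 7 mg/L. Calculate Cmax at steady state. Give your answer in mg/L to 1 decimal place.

5.0 mg/L

k = ln2/t½ = ln2/38 ≈ 0.018241 h⁻¹; fraction remaining f = e^(−kτ) = e^(−0.018241×26) ≈ 0.6223.
Accumulation ratio R = 1/(1 − f) ≈ 1/0.3777 ≈ 2.6476.
Each bolus raises the concentration by D/Vd = 523/278 ≈ 1.881 mg/L.
Steady-state peak Cmax,ss = C₀·R ≈ 1.881 × 2.6476 ≈ 4.980 mg/L.
Peak 5.0 mg/L vs MTC 7 mg/L: below toxic threshold.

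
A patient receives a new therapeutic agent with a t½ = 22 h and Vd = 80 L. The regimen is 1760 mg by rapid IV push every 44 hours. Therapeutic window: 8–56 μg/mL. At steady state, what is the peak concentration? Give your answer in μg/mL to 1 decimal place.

The dosing interval is 2 half-lives, so f = 2^(−2) = 0.25.
Accumulation ratio R = 1/(1 − f) = 1/0.75 = 4/3.
Single-dose peak C₀ = D/Vd = 1760/80 = 22 μg/mL.
Steady-state peak Cmax,ss = C₀·R = 22 × 4/3 ≈ 29.333 μg/mL.
Peak 29.3 μg/mL vs MTC 56 μg/mL: below toxic threshold.

29.3 μg/mL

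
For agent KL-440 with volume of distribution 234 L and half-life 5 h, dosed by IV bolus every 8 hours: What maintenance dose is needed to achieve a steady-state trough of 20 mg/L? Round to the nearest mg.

9507 mg

τ/t½ = 8/5 ≈ 1.6, so f = (1/2)^(8/5) ≈ 0.329877.
Cmin,ss = (D/Vd)·f/(1−f), so D = Cmin,ss·Vd·(1−f)/f.
D = 20 × 234 × (1−f)/f ≈ 20 × 234 × 2.03143 ≈ 9507.09 mg.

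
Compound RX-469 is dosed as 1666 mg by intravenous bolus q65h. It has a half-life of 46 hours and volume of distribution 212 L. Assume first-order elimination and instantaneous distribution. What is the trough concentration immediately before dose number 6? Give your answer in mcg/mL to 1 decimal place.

4.7 mcg/mL

f = (1/2)^(τ/t½) = (1/2)^(65/46) ≈ 0.3755.
C₀ = D/Vd = 1666/212 ≈ 7.858 mcg/mL.
Before the 6th dose, 5 doses have been given. Superposition: Cmin = C₀·(f + f² + … + f^5).
≈ 7.858 × (0.3755 + 0.1410 + 0.0529 + 0.0199 + 0.0075) ≈ 7.858 × 0.5968 ≈ 4.690 mcg/mL.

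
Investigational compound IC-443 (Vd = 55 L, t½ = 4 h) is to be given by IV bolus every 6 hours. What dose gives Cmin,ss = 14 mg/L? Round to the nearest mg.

τ/t½ = 6/4 ≈ 1.5, so f = (1/2)^(6/4) ≈ 0.353553.
Cmin,ss = (D/Vd)·f/(1−f), so D = Cmin,ss·Vd·(1−f)/f.
D = 14 × 55 × (1−f)/f ≈ 14 × 55 × 1.82843 ≈ 1407.89 mg.

1408 mg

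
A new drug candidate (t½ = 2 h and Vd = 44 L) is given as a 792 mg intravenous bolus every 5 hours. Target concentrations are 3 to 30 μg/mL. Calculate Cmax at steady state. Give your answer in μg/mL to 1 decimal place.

k = ln2/t½ = ln2/2 ≈ 0.346574 h⁻¹; fraction remaining f = e^(−kτ) = e^(−0.346574×5) ≈ 0.1768.
At steady state, accumulation factor R = 1/(1 − e^(−kτ)) ≈ 1.2148.
Each bolus raises the concentration by D/Vd = 792/44 ≈ 18.000 μg/mL.
Steady-state peak Cmax,ss = C₀·R ≈ 18.000 × 1.2148 ≈ 21.866 μg/mL.
Peak 21.9 μg/mL vs MTC 30 μg/mL: below toxic threshold.

21.9 μg/mL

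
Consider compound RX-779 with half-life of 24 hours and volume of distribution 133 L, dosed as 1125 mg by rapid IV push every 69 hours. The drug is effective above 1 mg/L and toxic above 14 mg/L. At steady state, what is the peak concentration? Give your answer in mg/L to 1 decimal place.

k = ln2/t½ = ln2/24 ≈ 0.028881 h⁻¹; fraction remaining f = e^(−kτ) = e^(−0.028881×69) ≈ 0.1363.
At steady state, accumulation factor R = 1/(1 − e^(−kτ)) ≈ 1.1578.
Single-dose peak C₀ = D/Vd = 1125/133 ≈ 8.459 mg/L.
Steady-state peak Cmax,ss = C₀·R ≈ 8.459 × 1.1578 ≈ 9.794 mg/L.
Peak 9.8 mg/L vs MTC 14 mg/L: below toxic threshold.

9.8 mg/L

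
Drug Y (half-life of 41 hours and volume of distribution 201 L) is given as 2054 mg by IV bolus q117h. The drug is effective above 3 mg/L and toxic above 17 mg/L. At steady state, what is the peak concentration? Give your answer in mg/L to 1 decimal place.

11.9 mg/L

k = ln2/t½ = ln2/41 ≈ 0.016906 h⁻¹; fraction remaining f = e^(−kτ) = e^(−0.016906×117) ≈ 0.1383.
Accumulation ratio R = 1/(1 − f) ≈ 1/0.8617 ≈ 1.1605.
Each bolus raises the concentration by D/Vd = 2054/201 ≈ 10.219 mg/L.
Steady-state peak Cmax,ss = C₀·R ≈ 10.219 × 1.1605 ≈ 11.859 mg/L.
Peak 11.9 mg/L vs MTC 17 mg/L: below toxic threshold.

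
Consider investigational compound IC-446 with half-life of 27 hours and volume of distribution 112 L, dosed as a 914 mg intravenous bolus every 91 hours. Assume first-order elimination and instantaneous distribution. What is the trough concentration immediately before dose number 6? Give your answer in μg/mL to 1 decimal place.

0.9 μg/mL

f = (1/2)^(τ/t½) = (1/2)^(91/27) ≈ 0.0967.
C₀ = D/Vd = 914/112 ≈ 8.161 μg/mL.
Before the 6th dose, 5 doses have been given. Superposition: Cmin = C₀·(f + f² + … + f^5).
≈ 8.161 × (0.0967 + 0.0094 + 0.0009 + 0.0001 + 0.0000) ≈ 8.161 × 0.1071 ≈ 0.874 μg/mL.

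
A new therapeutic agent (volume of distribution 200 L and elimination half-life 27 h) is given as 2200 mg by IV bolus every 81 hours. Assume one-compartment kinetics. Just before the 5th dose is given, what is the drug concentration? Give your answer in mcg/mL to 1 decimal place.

f = (1/2)^(τ/t½) = (1/2)^(81/27) ≈ 0.1250.
C₀ = D/Vd = 2200/200 ≈ 11.000 mcg/mL.
Before the 5th dose, 4 doses have been given. Superposition: Cmin = C₀·(f + f² + … + f^4).
≈ 11.000 × (0.1250 + 0.0156 + 0.0020 + 0.0002) ≈ 11.000 × 0.1428 ≈ 1.571 mcg/mL.

1.6 mcg/mL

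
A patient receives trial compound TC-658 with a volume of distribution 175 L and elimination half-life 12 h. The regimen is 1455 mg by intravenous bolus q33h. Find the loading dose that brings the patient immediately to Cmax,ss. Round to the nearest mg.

f = (1/2)^(33/12) ≈ 0.148651; accumulation ratio R = 1/(1−f) ≈ 1.17461.
Loading dose to hit Cmax,ss on first dose: D_load = D_maint·R ≈ 1455 × 1.17461 ≈ 1709.06 mg.

1709 mg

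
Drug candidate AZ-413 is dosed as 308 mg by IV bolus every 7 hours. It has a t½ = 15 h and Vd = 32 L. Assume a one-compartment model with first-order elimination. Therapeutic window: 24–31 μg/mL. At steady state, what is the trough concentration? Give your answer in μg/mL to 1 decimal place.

τ/t½ = 7/15 ≈ 0.46667, so fraction remaining f = (1/2)^(7/15) ≈ 0.7236.
Each bolus raises the concentration by D/Vd = 308/32 ≈ 9.625 μg/mL.
Steady-state trough Cmin,ss = C₀·f/(1−f) ≈ 9.625 × 0.7236/0.2764 ≈ 25.198 μg/mL.
Trough 25.2 μg/mL vs MEC 24 μg/mL: adequate.

25.2 μg/mL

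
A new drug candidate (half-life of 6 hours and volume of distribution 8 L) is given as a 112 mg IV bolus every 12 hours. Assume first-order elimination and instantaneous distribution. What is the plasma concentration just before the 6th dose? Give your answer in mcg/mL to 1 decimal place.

4.7 mcg/mL

f = (1/2)^(τ/t½) = (1/2)^(12/6) ≈ 0.2500.
C₀ = D/Vd = 112/8 ≈ 14.000 mcg/mL.
Before the 6th dose, 5 doses have been given. Superposition: Cmin = C₀·(f + f² + … + f^5).
≈ 14.000 × (0.2500 + 0.0625 + 0.0156 + 0.0039 + 0.0010) ≈ 14.000 × 0.3330 ≈ 4.662 mcg/mL.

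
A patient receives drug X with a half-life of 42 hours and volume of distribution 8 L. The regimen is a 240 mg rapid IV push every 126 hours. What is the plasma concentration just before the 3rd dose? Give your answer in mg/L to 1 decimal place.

4.2 mg/L

f = (1/2)^(τ/t½) = (1/2)^(126/42) ≈ 0.1250.
C₀ = D/Vd = 240/8 ≈ 30.000 mg/L.
Before the 3rd dose, 2 doses have been given. Superposition: Cmin = C₀·(f + f²).
≈ 30.000 × (0.1250 + 0.0156) ≈ 30.000 × 0.1406 ≈ 4.218 mg/L.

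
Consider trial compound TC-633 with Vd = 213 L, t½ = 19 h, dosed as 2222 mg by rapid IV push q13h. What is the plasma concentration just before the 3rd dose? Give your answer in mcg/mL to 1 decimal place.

10.5 mcg/mL

f = (1/2)^(τ/t½) = (1/2)^(13/19) ≈ 0.6223.
C₀ = D/Vd = 2222/213 ≈ 10.432 mcg/mL.
Before the 3rd dose, 2 doses have been given. Superposition: Cmin = C₀·(f + f²).
≈ 10.432 × (0.6223 + 0.3873) ≈ 10.432 × 1.0096 ≈ 10.532 mcg/mL.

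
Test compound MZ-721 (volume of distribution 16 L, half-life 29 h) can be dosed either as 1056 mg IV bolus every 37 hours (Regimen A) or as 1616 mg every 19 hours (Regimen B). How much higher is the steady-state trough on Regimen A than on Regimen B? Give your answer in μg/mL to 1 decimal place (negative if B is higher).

-129.3 μg/mL

Regimen A: f = (1/2)^(37/29) ≈ 0.4130; Cmin,ss = (1056/16)·f/(1−f) ≈ 46.436 μg/mL.
Regimen B: f = (1/2)^(19/29) ≈ 0.6350; Cmin,ss = (1616/16)·f/(1−f) ≈ 175.712 μg/mL.
Difference ≈ 46.436 − 175.712 ≈ -129.276 μg/mL.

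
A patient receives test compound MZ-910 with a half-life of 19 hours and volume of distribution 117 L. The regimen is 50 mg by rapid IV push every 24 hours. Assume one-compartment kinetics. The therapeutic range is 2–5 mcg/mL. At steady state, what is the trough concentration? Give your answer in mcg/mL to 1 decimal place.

τ/t½ = 24/19 ≈ 1.2632, so fraction remaining f = (1/2)^(24/19) ≈ 0.4166.
At steady state, accumulation factor R = 1/(1 − e^(−kτ)) ≈ 1.7141.
Each bolus raises the concentration by D/Vd = 50/117 ≈ 0.427 mcg/mL.
Steady-state peak Cmax,ss = C₀·R ≈ 0.427 × 1.7141 ≈ 0.732 mcg/mL.
One interval later, Cmin,ss = Cmax,ss·e^(−kτ) ≈ 0.732 × 0.4166 ≈ 0.305 mcg/mL.
Trough 0.3 mcg/mL vs MEC 2 mcg/mL: subtherapeutic.

0.3 mcg/mL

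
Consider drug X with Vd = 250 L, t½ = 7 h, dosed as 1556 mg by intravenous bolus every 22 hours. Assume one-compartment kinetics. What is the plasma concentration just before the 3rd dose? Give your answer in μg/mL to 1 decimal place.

f = (1/2)^(τ/t½) = (1/2)^(22/7) ≈ 0.1132.
C₀ = D/Vd = 1556/250 ≈ 6.224 μg/mL.
Before the 3rd dose, 2 doses have been given. Superposition: Cmin = C₀·(f + f²).
≈ 6.224 × (0.1132 + 0.0128) ≈ 6.224 × 0.1260 ≈ 0.784 μg/mL.

0.8 μg/mL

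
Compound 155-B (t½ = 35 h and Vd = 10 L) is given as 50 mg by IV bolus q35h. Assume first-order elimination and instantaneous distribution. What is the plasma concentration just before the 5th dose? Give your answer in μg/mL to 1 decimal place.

4.7 μg/mL

f = (1/2)^(τ/t½) = (1/2)^(35/35) ≈ 0.5000.
C₀ = D/Vd = 50/10 ≈ 5.000 μg/mL.
Before the 5th dose, 4 doses have been given. Superposition: Cmin = C₀·(f + f² + … + f^4).
≈ 5.000 × (0.5000 + 0.2500 + 0.1250 + 0.0625) ≈ 5.000 × 0.9375 ≈ 4.688 μg/mL.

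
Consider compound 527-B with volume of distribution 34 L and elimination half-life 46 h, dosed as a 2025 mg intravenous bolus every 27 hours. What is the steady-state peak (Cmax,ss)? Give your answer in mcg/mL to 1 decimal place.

178.2 mcg/mL

τ/t½ = 27/46 ≈ 0.58696, so fraction remaining f = (1/2)^(27/46) ≈ 0.6657.
Accumulation ratio R = 1/(1 − f) ≈ 1/0.3343 ≈ 2.9913.
Each bolus raises the concentration by D/Vd = 2025/34 ≈ 59.559 mcg/mL.
Cmax,ss = C₀/(1 − f) ≈ 59.559/0.3343 ≈ 178.160 mcg/mL.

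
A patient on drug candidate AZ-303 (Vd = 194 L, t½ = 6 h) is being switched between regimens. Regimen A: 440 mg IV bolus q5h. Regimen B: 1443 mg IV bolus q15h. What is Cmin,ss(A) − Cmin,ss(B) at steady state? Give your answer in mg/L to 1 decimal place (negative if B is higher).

Regimen A: f = (1/2)^(5/6) ≈ 0.5612; Cmin,ss = (440/194)·f/(1−f) ≈ 2.901 mg/L.
Regimen B: f = (1/2)^(15/6) ≈ 0.1768; Cmin,ss = (1443/194)·f/(1−f) ≈ 1.598 mg/L.
Difference ≈ 2.901 − 1.598 ≈ 1.303 mg/L.

1.3 mg/L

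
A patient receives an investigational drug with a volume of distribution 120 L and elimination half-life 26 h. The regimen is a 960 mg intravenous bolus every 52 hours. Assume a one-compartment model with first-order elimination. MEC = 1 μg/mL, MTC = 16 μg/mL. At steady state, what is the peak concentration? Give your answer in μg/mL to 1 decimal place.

The dosing interval is 2 half-lives, so f = 2^(−2) = 0.25.
Accumulation ratio R = 1/(1 − f) = 1/0.75 = 4/3.
Single-dose peak C₀ = D/Vd = 960/120 = 8 μg/mL.
Steady-state peak Cmax,ss = C₀·R = 8 × 4/3 ≈ 10.667 μg/mL.
Peak 10.7 μg/mL vs MTC 16 μg/mL: below toxic threshold.

10.7 μg/mL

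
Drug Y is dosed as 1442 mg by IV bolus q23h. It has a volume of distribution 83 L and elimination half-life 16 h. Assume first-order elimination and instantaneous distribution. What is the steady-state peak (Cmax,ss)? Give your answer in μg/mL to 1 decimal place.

27.5 μg/mL

τ/t½ = 23/16 ≈ 1.4375, so fraction remaining f = (1/2)^(23/16) ≈ 0.3692.
Accumulation ratio R = 1/(1 − f) ≈ 1/0.6308 ≈ 1.5853.
Single-dose peak C₀ = D/Vd = 1442/83 ≈ 17.373 μg/mL.
Steady-state peak Cmax,ss = C₀·R ≈ 17.373 × 1.5853 ≈ 27.541 μg/mL.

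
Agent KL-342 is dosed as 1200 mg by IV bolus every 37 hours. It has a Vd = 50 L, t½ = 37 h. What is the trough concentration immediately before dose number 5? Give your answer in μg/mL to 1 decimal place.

f = (1/2)^(τ/t½) = (1/2)^(37/37) ≈ 0.5000.
C₀ = D/Vd = 1200/50 ≈ 24.000 μg/mL.
Before the 5th dose, 4 doses have been given. Superposition: Cmin = C₀·(f + f² + … + f^4).
≈ 24.000 × (0.5000 + 0.2500 + 0.1250 + 0.0625) ≈ 24.000 × 0.9375 ≈ 22.500 μg/mL.

22.5 μg/mL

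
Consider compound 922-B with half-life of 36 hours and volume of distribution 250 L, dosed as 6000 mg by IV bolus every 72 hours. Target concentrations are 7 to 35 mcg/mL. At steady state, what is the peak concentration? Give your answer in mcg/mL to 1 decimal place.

32.0 mcg/mL

The dosing interval is 2 half-lives, so f = 2^(−2) = 0.25.
At steady state, R = 1/(1 − 0.25) = 4/3.
Single-dose peak C₀ = D/Vd = 6000/250 = 24 mcg/mL.
Steady-state peak Cmax,ss = C₀·R = 24 × 4/3 ≈ 32.000 mcg/mL.
Peak 32.0 mcg/mL vs MTC 35 mcg/mL: below toxic threshold.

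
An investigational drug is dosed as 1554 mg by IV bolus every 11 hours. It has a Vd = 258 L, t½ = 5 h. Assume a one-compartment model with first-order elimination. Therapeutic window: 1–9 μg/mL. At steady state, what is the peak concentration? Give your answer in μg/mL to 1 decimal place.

τ/t½ = 11/5 ≈ 2.2, so fraction remaining f = (1/2)^(11/5) ≈ 0.2176.
Accumulation ratio R = 1/(1 − f) ≈ 1/0.7824 ≈ 1.2781.
Each bolus raises the concentration by D/Vd = 1554/258 ≈ 6.023 μg/mL.
Steady-state peak Cmax,ss = C₀·R ≈ 6.023 × 1.2781 ≈ 7.698 μg/mL.
Peak 7.7 μg/mL vs MTC 9 μg/mL: below toxic threshold.

7.7 μg/mL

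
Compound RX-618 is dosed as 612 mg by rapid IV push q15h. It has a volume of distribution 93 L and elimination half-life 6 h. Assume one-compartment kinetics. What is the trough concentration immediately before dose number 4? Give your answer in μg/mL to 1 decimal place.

1.4 μg/mL

f = (1/2)^(τ/t½) = (1/2)^(15/6) ≈ 0.1768.
C₀ = D/Vd = 612/93 ≈ 6.581 μg/mL.
Before the 4th dose, 3 doses have been given. Superposition: Cmin = C₀·(f + f² + … + f^3).
≈ 6.581 × (0.1768 + 0.0313 + 0.0055) ≈ 6.581 × 0.2136 ≈ 1.406 μg/mL.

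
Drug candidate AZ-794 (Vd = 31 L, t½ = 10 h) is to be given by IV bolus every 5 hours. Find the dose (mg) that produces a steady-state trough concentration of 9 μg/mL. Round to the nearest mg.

116 mg

τ/t½ = 5/10 ≈ 0.5, so f = (1/2)^(5/10) ≈ 0.707107.
Cmin,ss = (D/Vd)·f/(1−f), so D = Cmin,ss·Vd·(1−f)/f.
D = 9 × 31 × (1−f)/f ≈ 9 × 31 × 0.41421 ≈ 115.56 mg.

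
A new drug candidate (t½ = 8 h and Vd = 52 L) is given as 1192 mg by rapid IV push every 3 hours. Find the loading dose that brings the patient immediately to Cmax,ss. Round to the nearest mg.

5208 mg

f = (1/2)^(3/8) ≈ 0.771105; accumulation ratio R = 1/(1−f) ≈ 4.36882.
Loading dose to hit Cmax,ss on first dose: D_load = D_maint·R ≈ 1192 × 4.36882 ≈ 5207.63 mg.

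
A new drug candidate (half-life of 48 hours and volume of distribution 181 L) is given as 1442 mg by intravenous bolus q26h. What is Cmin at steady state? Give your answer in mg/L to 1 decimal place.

17.5 mg/L

k = ln2/t½ = ln2/48 ≈ 0.014441 h⁻¹; fraction remaining f = e^(−kτ) = e^(−0.014441×26) ≈ 0.6870.
At steady state, accumulation factor R = 1/(1 − e^(−kτ)) ≈ 3.1949.
Each bolus raises the concentration by D/Vd = 1442/181 ≈ 7.967 mg/L.
Cmax,ss = C₀/(1 − f) ≈ 7.967/0.3130 ≈ 25.454 mg/L.
Steady-state trough Cmin,ss = Cmax,ss·f ≈ 25.454 × 0.6870 ≈ 17.487 mg/L.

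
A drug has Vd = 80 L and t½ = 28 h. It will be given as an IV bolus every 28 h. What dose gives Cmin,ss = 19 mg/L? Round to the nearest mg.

1520 mg

τ/t½ = 28/28 ≈ 1, so f = (1/2)^(28/28) ≈ 0.500000.
Cmin,ss = (D/Vd)·f/(1−f), so D = Cmin,ss·Vd·(1−f)/f.
D = 19 × 80 × (1−f)/f ≈ 19 × 80 × 1.00000 ≈ 1520.00 mg.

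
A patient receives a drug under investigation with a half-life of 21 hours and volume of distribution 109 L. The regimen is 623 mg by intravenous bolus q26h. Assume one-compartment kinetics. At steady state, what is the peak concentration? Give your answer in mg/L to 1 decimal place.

τ/t½ = 26/21 ≈ 1.2381, so fraction remaining f = (1/2)^(26/21) ≈ 0.4239.
At steady state, accumulation factor R = 1/(1 − e^(−kτ)) ≈ 1.7358.
Single-dose peak C₀ = D/Vd = 623/109 ≈ 5.716 mg/L.
Steady-state peak Cmax,ss = C₀·R ≈ 5.716 × 1.7358 ≈ 9.922 mg/L.

9.9 mg/L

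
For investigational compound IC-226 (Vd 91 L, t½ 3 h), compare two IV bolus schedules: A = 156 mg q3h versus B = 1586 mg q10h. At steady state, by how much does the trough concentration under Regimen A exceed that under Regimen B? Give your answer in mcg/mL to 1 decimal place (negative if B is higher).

Regimen A: f = (1/2)^(3/3) ≈ 0.5000; Cmin,ss = (156/91)·f/(1−f) ≈ 1.714 mcg/mL.
Regimen B: f = (1/2)^(10/3) ≈ 0.0992; Cmin,ss = (1586/91)·f/(1−f) ≈ 1.919 mcg/mL.
Difference ≈ 1.714 − 1.919 ≈ -0.205 mcg/mL.

-0.2 mcg/mL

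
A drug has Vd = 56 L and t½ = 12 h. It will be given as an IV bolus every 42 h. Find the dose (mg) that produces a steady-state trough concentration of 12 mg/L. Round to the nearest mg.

τ/t½ = 42/12 ≈ 3.5, so f = (1/2)^(42/12) ≈ 0.088388.
Cmin,ss = (D/Vd)·f/(1−f), so D = Cmin,ss·Vd·(1−f)/f.
D = 12 × 56 × (1−f)/f ≈ 12 × 56 × 10.31375 ≈ 6930.84 mg.

6931 mg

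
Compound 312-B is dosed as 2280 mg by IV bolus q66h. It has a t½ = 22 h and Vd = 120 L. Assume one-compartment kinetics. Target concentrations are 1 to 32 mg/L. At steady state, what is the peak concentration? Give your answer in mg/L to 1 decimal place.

τ = 66 h = 3 half-lives, so f = (1/2)^3 = 0.125.
At steady state, R = 1/(1 − 0.125) = 8/7.
Single-dose peak C₀ = D/Vd = 2280/120 = 19 mg/L.
Steady-state peak Cmax,ss = C₀·R = 19 × 8/7 ≈ 21.714 mg/L.
Peak 21.7 mg/L vs MTC 32 mg/L: below toxic threshold.

21.7 mg/L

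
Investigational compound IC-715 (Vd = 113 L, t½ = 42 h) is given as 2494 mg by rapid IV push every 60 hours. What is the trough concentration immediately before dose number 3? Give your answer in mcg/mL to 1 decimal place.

f = (1/2)^(τ/t½) = (1/2)^(60/42) ≈ 0.3715.
C₀ = D/Vd = 2494/113 ≈ 22.071 mcg/mL.
Before the 3rd dose, 2 doses have been given. Superposition: Cmin = C₀·(f + f²).
≈ 22.071 × (0.3715 + 0.1380) ≈ 22.071 × 0.5095 ≈ 11.245 mcg/mL.

11.2 mcg/mL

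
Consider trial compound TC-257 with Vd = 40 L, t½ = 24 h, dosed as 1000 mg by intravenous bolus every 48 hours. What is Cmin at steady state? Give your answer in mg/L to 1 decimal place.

8.3 mg/L

τ = 48 h = 2 half-lives, so f = (1/2)^2 = 0.25.
Accumulation ratio R = 1/(1 − f) = 1/0.75 = 4/3.
Single-dose peak C₀ = D/Vd = 1000/40 = 25 mg/L.
Steady-state peak Cmax,ss = C₀·R = 25 × 4/3 ≈ 33.333 mg/L.
Steady-state trough Cmin,ss = Cmax,ss·f ≈ 33.333 × 0.25 ≈ 8.333 mg/L.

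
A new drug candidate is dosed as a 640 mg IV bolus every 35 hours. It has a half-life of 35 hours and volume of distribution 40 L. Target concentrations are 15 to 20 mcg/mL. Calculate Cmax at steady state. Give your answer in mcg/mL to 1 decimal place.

32.0 mcg/mL

τ = 35 h = 1 half-life, so f = (1/2)^1 = 0.5.
Accumulation ratio R = 1/(1 − f) = 1/0.5 = 2/1.
Single-dose peak C₀ = D/Vd = 640/40 = 16 mcg/mL.
Steady-state peak Cmax,ss = C₀·R = 16 × 2/1 ≈ 32.000 mcg/mL.
Peak 32.0 mcg/mL vs MTC 20 mcg/mL: exceeds toxic threshold.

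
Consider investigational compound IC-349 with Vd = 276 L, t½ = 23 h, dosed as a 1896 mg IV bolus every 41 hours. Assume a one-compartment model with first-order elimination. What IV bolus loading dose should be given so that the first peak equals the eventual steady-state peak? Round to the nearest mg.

2673 mg

f = (1/2)^(41/23) ≈ 0.290657; accumulation ratio R = 1/(1−f) ≈ 1.40976.
Loading dose to hit Cmax,ss on first dose: D_load = D_maint·R ≈ 1896 × 1.40976 ≈ 2672.90 mg.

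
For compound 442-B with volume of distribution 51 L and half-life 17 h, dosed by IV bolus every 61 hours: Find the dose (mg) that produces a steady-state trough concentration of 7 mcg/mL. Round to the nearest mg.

3937 mg

τ/t½ = 61/17 ≈ 3.5882, so f = (1/2)^(61/17) ≈ 0.083145.
Cmin,ss = (D/Vd)·f/(1−f), so D = Cmin,ss·Vd·(1−f)/f.
D = 7 × 51 × (1−f)/f ≈ 7 × 51 × 11.02718 ≈ 3936.70 mg.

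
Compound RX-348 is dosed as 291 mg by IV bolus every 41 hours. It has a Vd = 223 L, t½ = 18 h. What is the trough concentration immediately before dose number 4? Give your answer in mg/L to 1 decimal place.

0.3 mg/L

f = (1/2)^(τ/t½) = (1/2)^(41/18) ≈ 0.2062.
C₀ = D/Vd = 291/223 ≈ 1.305 mg/L.
Before the 4th dose, 3 doses have been given. Superposition: Cmin = C₀·(f + f² + … + f^3).
≈ 1.305 × (0.2062 + 0.0425 + 0.0088) ≈ 1.305 × 0.2575 ≈ 0.336 mg/L.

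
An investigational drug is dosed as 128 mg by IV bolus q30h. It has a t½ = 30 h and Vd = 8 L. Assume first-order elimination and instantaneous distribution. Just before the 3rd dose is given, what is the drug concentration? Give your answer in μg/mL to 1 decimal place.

f = (1/2)^(τ/t½) = (1/2)^(30/30) ≈ 0.5000.
C₀ = D/Vd = 128/8 ≈ 16.000 μg/mL.
Before the 3rd dose, 2 doses have been given. Superposition: Cmin = C₀·(f + f²).
≈ 16.000 × (0.5000 + 0.2500) ≈ 16.000 × 0.7500 ≈ 12.000 μg/mL.

12.0 μg/mL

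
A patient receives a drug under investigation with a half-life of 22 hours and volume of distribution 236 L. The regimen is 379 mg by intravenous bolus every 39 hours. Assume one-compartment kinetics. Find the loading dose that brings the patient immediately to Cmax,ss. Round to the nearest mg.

f = (1/2)^(39/22) ≈ 0.292655; accumulation ratio R = 1/(1−f) ≈ 1.41374.
Loading dose to hit Cmax,ss on first dose: D_load = D_maint·R ≈ 379 × 1.41374 ≈ 535.81 mg.

536 mg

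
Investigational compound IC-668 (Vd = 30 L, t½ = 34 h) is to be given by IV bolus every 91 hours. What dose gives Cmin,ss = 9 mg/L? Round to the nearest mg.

1456 mg

τ/t½ = 91/34 ≈ 2.6765, so f = (1/2)^(91/34) ≈ 0.156424.
Cmin,ss = (D/Vd)·f/(1−f), so D = Cmin,ss·Vd·(1−f)/f.
D = 9 × 30 × (1−f)/f ≈ 9 × 30 × 5.39288 ≈ 1456.08 mg.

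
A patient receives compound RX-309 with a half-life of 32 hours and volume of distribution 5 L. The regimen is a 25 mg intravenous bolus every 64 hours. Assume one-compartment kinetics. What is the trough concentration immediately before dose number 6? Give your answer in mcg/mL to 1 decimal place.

1.7 mcg/mL

f = (1/2)^(τ/t½) = (1/2)^(64/32) ≈ 0.2500.
C₀ = D/Vd = 25/5 ≈ 5.000 mcg/mL.
Before the 6th dose, 5 doses have been given. Superposition: Cmin = C₀·(f + f² + … + f^5).
≈ 5.000 × (0.2500 + 0.0625 + 0.0156 + 0.0039 + 0.0010) ≈ 5.000 × 0.3330 ≈ 1.665 mcg/mL.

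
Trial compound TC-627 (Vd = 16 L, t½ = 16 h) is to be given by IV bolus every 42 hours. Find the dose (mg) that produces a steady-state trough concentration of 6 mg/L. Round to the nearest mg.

τ/t½ = 42/16 ≈ 2.625, so f = (1/2)^(42/16) ≈ 0.162105.
Cmin,ss = (D/Vd)·f/(1−f), so D = Cmin,ss·Vd·(1−f)/f.
D = 6 × 16 × (1−f)/f ≈ 6 × 16 × 5.16884 ≈ 496.21 mg.

496 mg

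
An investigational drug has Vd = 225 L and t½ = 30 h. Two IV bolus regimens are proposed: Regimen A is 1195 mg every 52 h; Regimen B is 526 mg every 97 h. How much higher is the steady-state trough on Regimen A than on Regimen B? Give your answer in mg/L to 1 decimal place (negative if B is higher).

Regimen A: f = (1/2)^(52/30) ≈ 0.3008; Cmin,ss = (1195/225)·f/(1−f) ≈ 2.285 mg/L.
Regimen B: f = (1/2)^(97/30) ≈ 0.1063; Cmin,ss = (526/225)·f/(1−f) ≈ 0.278 mg/L.
Difference ≈ 2.285 − 0.278 ≈ 2.007 mg/L.

2.0 mg/L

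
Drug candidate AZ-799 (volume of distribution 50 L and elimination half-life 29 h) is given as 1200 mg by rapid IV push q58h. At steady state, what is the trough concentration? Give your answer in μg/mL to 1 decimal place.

The dosing interval is 2 half-lives, so f = 2^(−2) = 0.25.
At steady state, R = 1/(1 − 0.25) = 4/3.
Single-dose peak C₀ = D/Vd = 1200/50 = 24 μg/mL.
Steady-state peak Cmax,ss = C₀·R = 24 × 4/3 ≈ 32.000 μg/mL.
Steady-state trough Cmin,ss = Cmax,ss·f ≈ 32.000 × 0.25 ≈ 8.000 μg/mL.

8.0 μg/mL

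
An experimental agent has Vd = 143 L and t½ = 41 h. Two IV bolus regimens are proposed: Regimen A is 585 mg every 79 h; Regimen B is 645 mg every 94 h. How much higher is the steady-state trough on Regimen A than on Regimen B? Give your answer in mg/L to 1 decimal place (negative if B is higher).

Regimen A: f = (1/2)^(79/41) ≈ 0.2630; Cmin,ss = (585/143)·f/(1−f) ≈ 1.460 mg/L.
Regimen B: f = (1/2)^(94/41) ≈ 0.2041; Cmin,ss = (645/143)·f/(1−f) ≈ 1.157 mg/L.
Difference ≈ 1.460 − 1.157 ≈ 0.303 mg/L.

0.3 mg/L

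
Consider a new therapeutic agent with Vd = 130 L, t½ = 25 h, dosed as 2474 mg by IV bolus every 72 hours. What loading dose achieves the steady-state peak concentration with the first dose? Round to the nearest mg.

2863 mg

f = (1/2)^(72/25) ≈ 0.135842; accumulation ratio R = 1/(1−f) ≈ 1.15720.
Loading dose to hit Cmax,ss on first dose: D_load = D_maint·R ≈ 2474 × 1.15720 ≈ 2862.91 mg.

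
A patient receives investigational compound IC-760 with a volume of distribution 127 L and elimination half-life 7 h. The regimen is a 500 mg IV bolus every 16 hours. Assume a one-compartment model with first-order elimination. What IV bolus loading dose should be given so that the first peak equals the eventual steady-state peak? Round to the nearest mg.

f = (1/2)^(16/7) ≈ 0.205084; accumulation ratio R = 1/(1−f) ≈ 1.25799.
Loading dose to hit Cmax,ss on first dose: D_load = D_maint·R ≈ 500 × 1.25799 ≈ 629.00 mg.

629 mg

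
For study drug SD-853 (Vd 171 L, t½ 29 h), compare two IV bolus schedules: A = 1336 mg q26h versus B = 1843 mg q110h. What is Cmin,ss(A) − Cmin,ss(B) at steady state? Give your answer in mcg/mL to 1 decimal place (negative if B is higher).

Regimen A: f = (1/2)^(26/29) ≈ 0.5372; Cmin,ss = (1336/171)·f/(1−f) ≈ 9.069 mcg/mL.
Regimen B: f = (1/2)^(110/29) ≈ 0.0721; Cmin,ss = (1843/171)·f/(1−f) ≈ 0.837 mcg/mL.
Difference ≈ 9.069 − 0.837 ≈ 8.232 mcg/mL.

8.2 mcg/mL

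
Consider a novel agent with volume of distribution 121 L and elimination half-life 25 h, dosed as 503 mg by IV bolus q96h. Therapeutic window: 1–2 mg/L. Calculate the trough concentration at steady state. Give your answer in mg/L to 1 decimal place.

k = ln2/t½ = ln2/25 ≈ 0.027726 h⁻¹; fraction remaining f = e^(−kτ) = e^(−0.027726×96) ≈ 0.0698.
Each bolus raises the concentration by D/Vd = 503/121 ≈ 4.157 mg/L.
Steady-state trough Cmin,ss = C₀·f/(1−f) ≈ 4.157 × 0.0698/0.9302 ≈ 0.312 mg/L.
Trough 0.3 mg/L vs MEC 1 mg/L: subtherapeutic.

0.3 mg/L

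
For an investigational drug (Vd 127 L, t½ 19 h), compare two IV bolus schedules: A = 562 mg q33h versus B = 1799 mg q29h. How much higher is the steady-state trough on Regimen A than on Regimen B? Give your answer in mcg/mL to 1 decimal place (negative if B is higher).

Regimen A: f = (1/2)^(33/19) ≈ 0.3000; Cmin,ss = (562/127)·f/(1−f) ≈ 1.897 mcg/mL.
Regimen B: f = (1/2)^(29/19) ≈ 0.3472; Cmin,ss = (1799/127)·f/(1−f) ≈ 7.534 mcg/mL.
Difference ≈ 1.897 − 7.534 ≈ -5.637 mcg/mL.

-5.6 mcg/mL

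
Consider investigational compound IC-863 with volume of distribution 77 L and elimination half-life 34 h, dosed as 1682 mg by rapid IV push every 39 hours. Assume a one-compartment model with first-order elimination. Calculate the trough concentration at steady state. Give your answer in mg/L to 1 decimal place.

k = ln2/t½ = ln2/34 ≈ 0.020387 h⁻¹; fraction remaining f = e^(−kτ) = e^(−0.020387×39) ≈ 0.4515.
Each bolus raises the concentration by D/Vd = 1682/77 ≈ 21.844 mg/L.
Steady-state trough Cmin,ss = C₀·f/(1−f) ≈ 21.844 × 0.4515/0.5485 ≈ 17.981 mg/L.

18.0 mg/L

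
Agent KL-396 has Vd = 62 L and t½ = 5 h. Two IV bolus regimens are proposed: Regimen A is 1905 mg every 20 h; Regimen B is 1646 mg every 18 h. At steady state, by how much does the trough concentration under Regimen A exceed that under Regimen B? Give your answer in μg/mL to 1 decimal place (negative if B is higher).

-0.3 μg/mL

Regimen A: f = (1/2)^(20/5) ≈ 0.0625; Cmin,ss = (1905/62)·f/(1−f) ≈ 2.048 μg/mL.
Regimen B: f = (1/2)^(18/5) ≈ 0.0825; Cmin,ss = (1646/62)·f/(1−f) ≈ 2.387 μg/mL.
Difference ≈ 2.048 − 2.387 ≈ -0.339 μg/mL.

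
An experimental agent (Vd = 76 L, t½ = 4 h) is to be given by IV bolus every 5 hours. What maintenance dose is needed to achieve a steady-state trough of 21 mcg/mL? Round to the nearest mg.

τ/t½ = 5/4 ≈ 1.25, so f = (1/2)^(5/4) ≈ 0.420448.
Cmin,ss = (D/Vd)·f/(1−f), so D = Cmin,ss·Vd·(1−f)/f.
D = 21 × 76 × (1−f)/f ≈ 21 × 76 × 1.37842 ≈ 2199.96 mg.

2200 mg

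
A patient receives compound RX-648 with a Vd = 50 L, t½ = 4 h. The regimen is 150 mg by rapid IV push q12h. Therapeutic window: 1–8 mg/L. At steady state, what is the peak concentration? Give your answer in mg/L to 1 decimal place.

The dosing interval is 3 half-lives, so f = 2^(−3) = 0.125.
At steady state, R = 1/(1 − 0.125) = 8/7.
Single-dose peak C₀ = D/Vd = 150/50 = 3 mg/L.
Steady-state peak Cmax,ss = C₀·R = 3 × 8/7 ≈ 3.429 mg/L.
Peak 3.4 mg/L vs MTC 8 mg/L: below toxic threshold.

3.4 mg/L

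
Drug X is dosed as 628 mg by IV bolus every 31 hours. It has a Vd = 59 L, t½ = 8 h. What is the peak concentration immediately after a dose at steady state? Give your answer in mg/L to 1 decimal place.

Over one 31-h interval, 31/8 ≈ 3.875 half-lives elapse, leaving f ≈ 0.0682 of each dose.
At steady state, accumulation factor R = 1/(1 − e^(−kτ)) ≈ 1.0732.
Single-dose peak C₀ = D/Vd = 628/59 ≈ 10.644 mg/L.
Steady-state peak Cmax,ss = C₀·R ≈ 10.644 × 1.0732 ≈ 11.423 mg/L.

11.4 mg/L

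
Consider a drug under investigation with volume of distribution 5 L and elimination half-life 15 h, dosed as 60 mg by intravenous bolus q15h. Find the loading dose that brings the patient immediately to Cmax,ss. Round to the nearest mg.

120 mg

f = (1/2)^(15/15) ≈ 0.500000; accumulation ratio R = 1/(1−f) ≈ 2.00000.
Loading dose to hit Cmax,ss on first dose: D_load = D_maint·R ≈ 60 × 2.00000 ≈ 120.00 mg.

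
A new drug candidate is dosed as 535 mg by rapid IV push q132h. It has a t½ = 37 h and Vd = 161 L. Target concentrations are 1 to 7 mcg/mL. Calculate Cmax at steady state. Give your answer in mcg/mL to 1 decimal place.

Over one 132-h interval, 132/37 ≈ 3.5676 half-lives elapse, leaving f ≈ 0.0843 of each dose.
At steady state, accumulation factor R = 1/(1 − e^(−kτ)) ≈ 1.0921.
Single-dose peak C₀ = D/Vd = 535/161 ≈ 3.323 mcg/mL.
Steady-state peak Cmax,ss = C₀·R ≈ 3.323 × 1.0921 ≈ 3.629 mcg/mL.
Peak 3.6 mcg/mL vs MTC 7 mcg/mL: below toxic threshold.

3.6 mcg/mL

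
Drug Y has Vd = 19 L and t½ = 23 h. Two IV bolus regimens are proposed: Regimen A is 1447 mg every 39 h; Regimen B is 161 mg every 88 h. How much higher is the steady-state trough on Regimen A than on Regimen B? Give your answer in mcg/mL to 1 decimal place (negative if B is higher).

Regimen A: f = (1/2)^(39/23) ≈ 0.3087; Cmin,ss = (1447/19)·f/(1−f) ≈ 34.008 mcg/mL.
Regimen B: f = (1/2)^(88/23) ≈ 0.0705; Cmin,ss = (161/19)·f/(1−f) ≈ 0.643 mcg/mL.
Difference ≈ 34.008 − 0.643 ≈ 33.365 mcg/mL.

33.4 mcg/mL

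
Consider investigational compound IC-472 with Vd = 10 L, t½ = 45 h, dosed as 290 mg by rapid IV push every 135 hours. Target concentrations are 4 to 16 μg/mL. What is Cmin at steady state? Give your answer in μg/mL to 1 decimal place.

The dosing interval is 3 half-lives, so f = 2^(−3) = 0.125.
At steady state, R = 1/(1 − 0.125) = 8/7.
Single-dose peak C₀ = D/Vd = 290/10 = 29 μg/mL.
Steady-state peak Cmax,ss = C₀·R = 29 × 8/7 ≈ 33.143 μg/mL.
Steady-state trough Cmin,ss = Cmax,ss·f ≈ 33.143 × 0.125 ≈ 4.143 μg/mL.
Trough 4.1 μg/mL vs MEC 4 μg/mL: adequate.

4.1 μg/mL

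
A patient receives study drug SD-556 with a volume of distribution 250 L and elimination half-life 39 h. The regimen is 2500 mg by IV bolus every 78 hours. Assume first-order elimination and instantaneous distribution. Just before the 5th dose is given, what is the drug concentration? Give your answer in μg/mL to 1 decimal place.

3.3 μg/mL

f = (1/2)^(τ/t½) = (1/2)^(78/39) ≈ 0.2500.
C₀ = D/Vd = 2500/250 ≈ 10.000 μg/mL.
Before the 5th dose, 4 doses have been given. Superposition: Cmin = C₀·(f + f² + … + f^4).
≈ 10.000 × (0.2500 + 0.0625 + 0.0156 + 0.0039) ≈ 10.000 × 0.3320 ≈ 3.320 μg/mL.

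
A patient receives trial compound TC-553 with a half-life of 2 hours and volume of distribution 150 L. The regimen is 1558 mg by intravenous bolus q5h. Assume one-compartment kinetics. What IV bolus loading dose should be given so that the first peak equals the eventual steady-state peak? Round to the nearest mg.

1893 mg

f = (1/2)^(5/2) ≈ 0.176777; accumulation ratio R = 1/(1−f) ≈ 1.21474.
Loading dose to hit Cmax,ss on first dose: D_load = D_maint·R ≈ 1558 × 1.21474 ≈ 1892.56 mg.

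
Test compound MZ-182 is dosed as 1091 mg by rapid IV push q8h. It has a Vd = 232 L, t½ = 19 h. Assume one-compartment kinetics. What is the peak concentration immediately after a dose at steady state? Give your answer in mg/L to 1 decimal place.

18.6 mg/L

Over one 8-h interval, 8/19 ≈ 0.42105 half-lives elapse, leaving f ≈ 0.7469 of each dose.
At steady state, accumulation factor R = 1/(1 − e^(−kτ)) ≈ 3.9510.
Single-dose peak C₀ = D/Vd = 1091/232 ≈ 4.703 mg/L.
Cmax,ss = C₀/(1 − f) ≈ 4.703/0.2531 ≈ 18.582 mg/L.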